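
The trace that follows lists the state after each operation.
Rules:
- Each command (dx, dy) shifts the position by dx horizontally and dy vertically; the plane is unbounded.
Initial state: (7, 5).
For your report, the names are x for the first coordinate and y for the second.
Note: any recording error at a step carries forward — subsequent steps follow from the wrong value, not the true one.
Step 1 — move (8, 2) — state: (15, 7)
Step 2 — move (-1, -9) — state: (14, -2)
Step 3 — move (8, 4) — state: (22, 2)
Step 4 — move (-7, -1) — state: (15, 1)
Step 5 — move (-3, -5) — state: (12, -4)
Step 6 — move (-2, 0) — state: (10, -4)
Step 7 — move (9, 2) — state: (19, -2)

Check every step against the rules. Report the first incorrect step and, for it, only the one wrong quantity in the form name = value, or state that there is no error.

no error

Recomputing the run from the initial state:
step 1: x = 15, y = 7
step 2: x = 14, y = -2
step 3: x = 22, y = 2
step 4: x = 15, y = 1
step 5: x = 12, y = -4
step 6: x = 10, y = -4
step 7: x = 19, y = -2
This matches the trace at every step.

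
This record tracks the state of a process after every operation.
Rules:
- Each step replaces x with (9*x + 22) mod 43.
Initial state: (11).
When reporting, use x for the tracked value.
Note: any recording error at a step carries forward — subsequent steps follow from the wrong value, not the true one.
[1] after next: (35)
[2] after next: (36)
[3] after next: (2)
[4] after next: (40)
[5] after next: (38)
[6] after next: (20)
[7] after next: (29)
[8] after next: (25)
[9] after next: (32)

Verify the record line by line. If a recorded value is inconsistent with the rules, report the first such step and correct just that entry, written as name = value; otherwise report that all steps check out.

Step 1: x = (9*11 + 22) mod 43 = 35 — same as recorded.
Step 2: x = (9*35 + 22) mod 43 = 36 — exactly as logged.
Step 3: x = (9*36 + 22) mod 43 = 2 — consistent with the record.
Step 4: x = (9*2 + 22) mod 43 = 40 — agrees with the record.
Step 5: x = (9*40 + 22) mod 43 = 38 — checks out.
Step 6: x = (9*38 + 22) mod 43 = 20 — confirmed correct.
Step 7: x = (9*20 + 22) mod 43 = 30 — first mismatch against the record.
The audit stops at step 7: the recorded entry is wrong and should be x = 30.

step 7, x = 30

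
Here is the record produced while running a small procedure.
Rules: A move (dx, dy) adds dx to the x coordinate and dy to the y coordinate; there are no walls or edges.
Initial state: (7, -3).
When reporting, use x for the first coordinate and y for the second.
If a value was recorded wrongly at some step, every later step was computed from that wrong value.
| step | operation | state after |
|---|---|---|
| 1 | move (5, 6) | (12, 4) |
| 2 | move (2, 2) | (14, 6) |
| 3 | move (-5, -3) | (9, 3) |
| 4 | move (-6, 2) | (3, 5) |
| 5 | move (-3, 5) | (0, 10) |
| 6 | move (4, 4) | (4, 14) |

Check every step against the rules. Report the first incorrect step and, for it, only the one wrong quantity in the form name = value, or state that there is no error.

1. x = 7 + (5) = 12, y = -3 + (6) = 3 (a discrepancy with the record)
The audit stops at step 1: the recorded entry is wrong and should be y = 3.

step 1, y = 3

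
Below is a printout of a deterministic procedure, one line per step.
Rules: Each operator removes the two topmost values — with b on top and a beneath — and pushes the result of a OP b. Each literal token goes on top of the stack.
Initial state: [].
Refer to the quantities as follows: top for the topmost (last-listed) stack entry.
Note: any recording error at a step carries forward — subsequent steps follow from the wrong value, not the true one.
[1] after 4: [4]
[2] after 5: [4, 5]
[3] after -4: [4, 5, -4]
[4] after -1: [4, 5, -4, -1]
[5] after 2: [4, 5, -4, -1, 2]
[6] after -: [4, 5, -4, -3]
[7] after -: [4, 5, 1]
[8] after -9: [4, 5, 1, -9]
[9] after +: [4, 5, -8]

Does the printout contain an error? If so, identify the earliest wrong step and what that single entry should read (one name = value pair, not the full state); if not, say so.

Step 1: push 4: top = 4 — in agreement.
Step 2: push 5: top = 5 — matches.
Step 3: push -4: top = -4 — verified.
Step 4: push -1: top = -1 — in agreement.
Step 5: push 2: top = 2 — consistent with the printout.
Step 6: -1 - 2 = -3 — agrees with the printout.
Step 7: -4 - -3 = -1 — the printout has a different value.
Conclusion: step 7 carries the first error; the entry should be top = -1.

step 7, top = -1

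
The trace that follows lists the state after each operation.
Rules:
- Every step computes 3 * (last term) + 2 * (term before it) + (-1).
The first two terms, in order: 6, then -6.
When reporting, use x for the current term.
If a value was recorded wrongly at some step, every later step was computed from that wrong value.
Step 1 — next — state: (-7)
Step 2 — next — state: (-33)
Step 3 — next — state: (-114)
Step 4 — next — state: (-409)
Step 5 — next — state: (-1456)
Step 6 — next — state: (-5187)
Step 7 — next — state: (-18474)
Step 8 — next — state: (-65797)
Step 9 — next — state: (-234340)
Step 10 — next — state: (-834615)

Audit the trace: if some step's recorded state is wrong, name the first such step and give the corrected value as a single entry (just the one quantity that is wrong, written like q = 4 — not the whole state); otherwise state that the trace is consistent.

Recomputing the run from the initial state:
step 1: x = -7
step 2: x = -34
step 3: x = -117
step 4: x = -420
step 5: x = -1495
step 6: x = -5326
step 7: x = -18969
step 8: x = -67560
step 9: x = -240619
step 10: x = -856978
The first disagreement with the trace is at step 2, where the value should be x = -34.

step 2, x = -34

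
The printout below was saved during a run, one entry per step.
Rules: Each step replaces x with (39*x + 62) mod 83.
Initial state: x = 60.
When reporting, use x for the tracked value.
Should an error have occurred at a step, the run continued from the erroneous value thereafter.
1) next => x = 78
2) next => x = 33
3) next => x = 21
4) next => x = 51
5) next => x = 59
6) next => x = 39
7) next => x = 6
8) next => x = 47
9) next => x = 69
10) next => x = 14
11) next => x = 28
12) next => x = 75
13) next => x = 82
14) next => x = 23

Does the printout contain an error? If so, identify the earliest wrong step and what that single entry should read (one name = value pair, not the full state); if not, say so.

step 11, x = 27

1. x = (39*60 + 62) mod 83 = 78 (exactly as logged)
2. x = (39*78 + 62) mod 83 = 33 (same as recorded)
3. x = (39*33 + 62) mod 83 = 21 (confirmed correct)
4. x = (39*21 + 62) mod 83 = 51 (no discrepancy)
5. x = (39*51 + 62) mod 83 = 59 (verified)
6. x = (39*59 + 62) mod 83 = 39 (verified)
7. x = (39*39 + 62) mod 83 = 6 (in agreement)
8. x = (39*6 + 62) mod 83 = 47 (checks out)
9. x = (39*47 + 62) mod 83 = 69 (in agreement)
10. x = (39*69 + 62) mod 83 = 14 (matches)
11. x = (39*14 + 62) mod 83 = 27 (not what was recorded)
The earliest wrong entry is at step 11: it should read x = 27.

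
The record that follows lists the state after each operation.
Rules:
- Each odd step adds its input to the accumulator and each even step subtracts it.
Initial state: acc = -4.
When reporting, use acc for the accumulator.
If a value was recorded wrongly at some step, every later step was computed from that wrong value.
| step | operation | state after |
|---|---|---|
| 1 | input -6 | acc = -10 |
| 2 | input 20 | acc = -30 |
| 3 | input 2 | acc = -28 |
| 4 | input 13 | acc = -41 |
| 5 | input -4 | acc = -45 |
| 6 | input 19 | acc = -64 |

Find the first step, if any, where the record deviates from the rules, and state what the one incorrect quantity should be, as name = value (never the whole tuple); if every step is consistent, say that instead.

no error

Recomputing the run from the initial state:
step 1: acc = -10
step 2: acc = -30
step 3: acc = -28
step 4: acc = -41
step 5: acc = -45
step 6: acc = -64
This matches the record at every step.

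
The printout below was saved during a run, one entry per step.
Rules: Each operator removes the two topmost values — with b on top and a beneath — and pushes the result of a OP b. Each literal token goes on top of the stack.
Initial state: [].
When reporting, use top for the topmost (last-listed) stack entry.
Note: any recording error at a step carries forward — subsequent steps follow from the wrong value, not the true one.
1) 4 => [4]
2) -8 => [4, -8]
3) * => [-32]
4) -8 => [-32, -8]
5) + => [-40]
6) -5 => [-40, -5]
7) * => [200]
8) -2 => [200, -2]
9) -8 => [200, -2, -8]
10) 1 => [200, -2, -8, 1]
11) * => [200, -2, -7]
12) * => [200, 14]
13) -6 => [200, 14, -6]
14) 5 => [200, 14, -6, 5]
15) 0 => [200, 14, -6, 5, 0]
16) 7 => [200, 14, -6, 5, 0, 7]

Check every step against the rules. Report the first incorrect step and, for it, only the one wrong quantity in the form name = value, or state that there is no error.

step 11, top = -8

step 1: push 4: top = 4 -> matches
step 2: push -8: top = -8 -> exactly as logged
step 3: 4 * -8 = -32 -> confirmed correct
step 4: push -8: top = -8 -> matches
step 5: -32 + -8 = -40 -> checks out
step 6: push -5: top = -5 -> same as recorded
step 7: -40 * -5 = 200 -> verified
step 8: push -2: top = -2 -> checks out
step 9: push -8: top = -8 -> confirmed correct
step 10: push 1: top = 1 -> same as recorded
step 11: -8 * 1 = -8 -> this is not what the printout shows
First incorrect step: 11; the correct value is top = -8.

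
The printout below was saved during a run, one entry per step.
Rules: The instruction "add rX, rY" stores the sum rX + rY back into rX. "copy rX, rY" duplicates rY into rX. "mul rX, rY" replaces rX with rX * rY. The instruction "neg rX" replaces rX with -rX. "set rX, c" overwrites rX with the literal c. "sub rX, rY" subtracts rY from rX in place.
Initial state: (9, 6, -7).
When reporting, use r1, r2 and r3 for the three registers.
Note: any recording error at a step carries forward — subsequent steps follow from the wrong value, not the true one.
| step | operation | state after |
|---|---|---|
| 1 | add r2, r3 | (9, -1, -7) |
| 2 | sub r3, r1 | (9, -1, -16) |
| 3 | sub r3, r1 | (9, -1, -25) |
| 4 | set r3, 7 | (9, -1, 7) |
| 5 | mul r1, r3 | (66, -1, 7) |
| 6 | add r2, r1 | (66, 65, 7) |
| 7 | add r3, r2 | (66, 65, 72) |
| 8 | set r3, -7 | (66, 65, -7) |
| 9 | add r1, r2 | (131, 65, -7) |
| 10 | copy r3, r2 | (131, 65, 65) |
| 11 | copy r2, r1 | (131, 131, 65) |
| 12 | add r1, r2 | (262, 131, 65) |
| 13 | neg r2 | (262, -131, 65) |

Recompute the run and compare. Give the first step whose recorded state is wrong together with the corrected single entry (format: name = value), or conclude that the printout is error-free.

Recomputing the run from the initial state:
step 1: r1 = 9, r2 = -1, r3 = -7
step 2: r1 = 9, r2 = -1, r3 = -16
step 3: r1 = 9, r2 = -1, r3 = -25
step 4: r1 = 9, r2 = -1, r3 = 7
step 5: r1 = 63, r2 = -1, r3 = 7
step 6: r1 = 63, r2 = 62, r3 = 7
step 7: r1 = 63, r2 = 62, r3 = 69
step 8: r1 = 63, r2 = 62, r3 = -7
step 9: r1 = 125, r2 = 62, r3 = -7
step 10: r1 = 125, r2 = 62, r3 = 62
step 11: r1 = 125, r2 = 125, r3 = 62
step 12: r1 = 250, r2 = 125, r3 = 62
step 13: r1 = 250, r2 = -125, r3 = 62
The first disagreement with the printout is at step 5, where the value should be r1 = 63.

step 5, r1 = 63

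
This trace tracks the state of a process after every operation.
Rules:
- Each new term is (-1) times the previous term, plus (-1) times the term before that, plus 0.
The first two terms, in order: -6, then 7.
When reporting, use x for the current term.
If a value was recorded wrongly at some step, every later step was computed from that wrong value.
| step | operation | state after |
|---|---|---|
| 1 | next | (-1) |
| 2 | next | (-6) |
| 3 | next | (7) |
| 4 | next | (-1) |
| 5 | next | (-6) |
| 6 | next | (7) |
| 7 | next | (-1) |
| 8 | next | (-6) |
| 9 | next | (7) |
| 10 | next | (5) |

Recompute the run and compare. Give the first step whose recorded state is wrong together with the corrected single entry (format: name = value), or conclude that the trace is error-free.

1. x = -1*(7) + (-1)*(-6) + (0) = -1 (checks out)
2. x = -1*(-1) + (-1)*(7) + (0) = -6 (verified)
3. x = -1*(-6) + (-1)*(-1) + (0) = 7 (verified)
4. x = -1*(7) + (-1)*(-6) + (0) = -1 (verified)
5. x = -1*(-1) + (-1)*(7) + (0) = -6 (no discrepancy)
6. x = -1*(-6) + (-1)*(-1) + (0) = 7 (same as recorded)
7. x = -1*(7) + (-1)*(-6) + (0) = -1 (in agreement)
8. x = -1*(-1) + (-1)*(7) + (0) = -6 (same as recorded)
9. x = -1*(-6) + (-1)*(-1) + (0) = 7 (confirmed correct)
10. x = -1*(7) + (-1)*(-6) + (0) = -1 (first mismatch against the trace)
That makes step 10 the first incorrect line — x = -1 is what it should show.

step 10, x = -1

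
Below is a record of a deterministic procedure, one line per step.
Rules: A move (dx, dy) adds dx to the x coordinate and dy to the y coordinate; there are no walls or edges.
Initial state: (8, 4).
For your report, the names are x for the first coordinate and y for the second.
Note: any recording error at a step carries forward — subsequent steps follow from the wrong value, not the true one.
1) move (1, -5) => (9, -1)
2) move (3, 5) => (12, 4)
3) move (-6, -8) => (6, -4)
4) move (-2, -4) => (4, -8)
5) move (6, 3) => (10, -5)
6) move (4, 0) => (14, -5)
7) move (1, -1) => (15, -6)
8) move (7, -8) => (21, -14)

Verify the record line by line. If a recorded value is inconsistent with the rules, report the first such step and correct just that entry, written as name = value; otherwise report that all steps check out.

1. x = 8 + (1) = 9, y = 4 + (-5) = -1 (no discrepancy)
2. x = 9 + (3) = 12, y = -1 + (5) = 4 (checks out)
3. x = 12 + (-6) = 6, y = 4 + (-8) = -4 (no discrepancy)
4. x = 6 + (-2) = 4, y = -4 + (-4) = -8 (checks out)
5. x = 4 + (6) = 10, y = -8 + (3) = -5 (matches)
6. x = 10 + (4) = 14, y = -5 + (0) = -5 (checks out)
7. x = 14 + (1) = 15, y = -5 + (-1) = -6 (consistent with the record)
8. x = 15 + (7) = 22, y = -6 + (-8) = -14 (a discrepancy with the record)
Step 8 is the first one off; corrected, x = 22.

step 8, x = 22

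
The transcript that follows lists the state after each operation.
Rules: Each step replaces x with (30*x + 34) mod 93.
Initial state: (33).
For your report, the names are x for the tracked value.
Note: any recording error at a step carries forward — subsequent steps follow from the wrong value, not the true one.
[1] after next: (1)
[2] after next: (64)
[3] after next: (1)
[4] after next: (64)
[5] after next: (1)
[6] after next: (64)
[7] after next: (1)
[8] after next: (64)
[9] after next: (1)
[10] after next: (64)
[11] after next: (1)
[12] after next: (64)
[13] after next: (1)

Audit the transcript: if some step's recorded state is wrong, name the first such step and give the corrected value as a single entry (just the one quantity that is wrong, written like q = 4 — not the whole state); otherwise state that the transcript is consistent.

Recomputing the run from the initial state:
step 1: x = 1
step 2: x = 64
step 3: x = 1
step 4: x = 64
step 5: x = 1
step 6: x = 64
step 7: x = 1
step 8: x = 64
step 9: x = 1
step 10: x = 64
step 11: x = 1
step 12: x = 64
step 13: x = 1
This matches the transcript at every step.

no error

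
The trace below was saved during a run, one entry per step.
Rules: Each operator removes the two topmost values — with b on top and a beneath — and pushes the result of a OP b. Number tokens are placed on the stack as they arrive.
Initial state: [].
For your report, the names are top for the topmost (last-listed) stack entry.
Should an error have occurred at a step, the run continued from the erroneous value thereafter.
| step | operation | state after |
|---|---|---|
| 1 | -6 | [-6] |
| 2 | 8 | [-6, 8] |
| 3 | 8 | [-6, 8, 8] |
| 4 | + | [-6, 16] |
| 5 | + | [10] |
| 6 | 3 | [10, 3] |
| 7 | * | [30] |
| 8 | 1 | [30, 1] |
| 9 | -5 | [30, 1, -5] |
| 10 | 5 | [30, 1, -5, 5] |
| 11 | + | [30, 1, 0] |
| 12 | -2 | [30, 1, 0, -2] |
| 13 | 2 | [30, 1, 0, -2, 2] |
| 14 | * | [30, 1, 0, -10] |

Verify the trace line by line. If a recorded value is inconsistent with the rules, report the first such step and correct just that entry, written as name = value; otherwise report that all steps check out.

step 14, top = -4

Step 1: push -6: top = -6 — checks out.
Step 2: push 8: top = 8 — in agreement.
Step 3: push 8: top = 8 — checks out.
Step 4: 8 + 8 = 16 — checks out.
Step 5: -6 + 16 = 10 — matches.
Step 6: push 3: top = 3 — confirmed correct.
Step 7: 10 * 3 = 30 — exactly as logged.
Step 8: push 1: top = 1 — checks out.
Step 9: push -5: top = -5 — checks out.
Step 10: push 5: top = 5 — agrees with the trace.
Step 11: -5 + 5 = 0 — no discrepancy.
Step 12: push -2: top = -2 — in agreement.
Step 13: push 2: top = 2 — checks out.
Step 14: -2 * 2 = -4 — a discrepancy with the trace.
First incorrect step: 14; the correct value is top = -4.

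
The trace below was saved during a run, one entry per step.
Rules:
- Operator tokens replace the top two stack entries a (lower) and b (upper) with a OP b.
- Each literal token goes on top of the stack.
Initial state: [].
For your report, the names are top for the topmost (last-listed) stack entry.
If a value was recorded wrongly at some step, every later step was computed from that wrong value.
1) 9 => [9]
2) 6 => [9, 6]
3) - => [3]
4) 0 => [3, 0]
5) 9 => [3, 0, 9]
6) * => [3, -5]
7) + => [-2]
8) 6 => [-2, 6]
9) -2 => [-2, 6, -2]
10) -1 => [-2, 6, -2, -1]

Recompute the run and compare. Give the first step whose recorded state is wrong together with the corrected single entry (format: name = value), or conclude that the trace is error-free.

Step 1: push 9: top = 9 — exactly as logged.
Step 2: push 6: top = 6 — consistent with the trace.
Step 3: 9 - 6 = 3 — same as recorded.
Step 4: push 0: top = 0 — in agreement.
Step 5: push 9: top = 9 — checks out.
Step 6: 0 * 9 = 0 — this is not what the trace shows.
That makes step 6 the first incorrect line — top = 0 is what it should show.

step 6, top = 0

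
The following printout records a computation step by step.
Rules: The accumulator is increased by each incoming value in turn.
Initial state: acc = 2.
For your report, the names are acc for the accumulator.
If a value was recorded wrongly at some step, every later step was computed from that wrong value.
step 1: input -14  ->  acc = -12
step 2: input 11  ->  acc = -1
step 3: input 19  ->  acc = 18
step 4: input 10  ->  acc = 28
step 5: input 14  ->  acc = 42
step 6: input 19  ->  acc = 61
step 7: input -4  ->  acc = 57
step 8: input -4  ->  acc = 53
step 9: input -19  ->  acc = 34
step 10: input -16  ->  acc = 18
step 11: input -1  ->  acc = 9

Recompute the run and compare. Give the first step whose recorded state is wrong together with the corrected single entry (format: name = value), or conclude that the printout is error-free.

Step 1: acc = 2 + -14 = -12 — agrees with the printout.
Step 2: acc = -12 + 11 = -1 — consistent with the printout.
Step 3: acc = -1 + 19 = 18 — checks out.
Step 4: acc = 18 + 10 = 28 — same as recorded.
Step 5: acc = 28 + 14 = 42 — verified.
Step 6: acc = 42 + 19 = 61 — checks out.
Step 7: acc = 61 + -4 = 57 — in agreement.
Step 8: acc = 57 + -4 = 53 — verified.
Step 9: acc = 53 + -19 = 34 — agrees with the printout.
Step 10: acc = 34 + -16 = 18 — verified.
Step 11: acc = 18 + -1 = 17 — the printout disagrees here.
Conclusion: step 11 carries the first error; the entry should be acc = 17.

step 11, acc = 17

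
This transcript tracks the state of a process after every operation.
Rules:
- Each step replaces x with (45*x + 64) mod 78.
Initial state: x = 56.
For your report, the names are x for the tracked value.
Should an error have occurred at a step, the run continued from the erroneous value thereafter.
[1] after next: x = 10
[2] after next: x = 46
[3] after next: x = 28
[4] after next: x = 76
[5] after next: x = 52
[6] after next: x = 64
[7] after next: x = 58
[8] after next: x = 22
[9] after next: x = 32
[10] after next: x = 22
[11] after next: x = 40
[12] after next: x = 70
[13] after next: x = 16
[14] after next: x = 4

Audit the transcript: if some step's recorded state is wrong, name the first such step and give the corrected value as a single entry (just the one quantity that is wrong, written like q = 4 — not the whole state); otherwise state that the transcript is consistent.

step 9, x = 40

Recomputing the run from the initial state:
step 1: x = 10
step 2: x = 46
step 3: x = 28
step 4: x = 76
step 5: x = 52
step 6: x = 64
step 7: x = 58
step 8: x = 22
step 9: x = 40
step 10: x = 70
step 11: x = 16
step 12: x = 4
step 13: x = 10
step 14: x = 46
The first disagreement with the transcript is at step 9, where the value should be x = 40.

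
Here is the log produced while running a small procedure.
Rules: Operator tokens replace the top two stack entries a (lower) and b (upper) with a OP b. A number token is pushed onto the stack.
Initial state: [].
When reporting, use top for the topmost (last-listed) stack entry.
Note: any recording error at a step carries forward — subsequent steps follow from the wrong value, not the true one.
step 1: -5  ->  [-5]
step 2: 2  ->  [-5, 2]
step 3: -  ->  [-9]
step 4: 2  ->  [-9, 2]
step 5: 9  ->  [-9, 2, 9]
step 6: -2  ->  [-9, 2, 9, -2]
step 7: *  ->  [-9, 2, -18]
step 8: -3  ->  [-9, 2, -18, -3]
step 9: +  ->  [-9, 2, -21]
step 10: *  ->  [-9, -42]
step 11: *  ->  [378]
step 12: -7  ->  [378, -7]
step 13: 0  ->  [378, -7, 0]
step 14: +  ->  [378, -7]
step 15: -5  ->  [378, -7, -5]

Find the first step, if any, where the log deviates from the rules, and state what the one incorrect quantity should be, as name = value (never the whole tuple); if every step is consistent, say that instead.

Recomputing the run from the initial state:
step 1: [-5]
step 2: [-5, 2]
step 3: [-7]
step 4: [-7, 2]
step 5: [-7, 2, 9]
step 6: [-7, 2, 9, -2]
step 7: [-7, 2, -18]
step 8: [-7, 2, -18, -3]
step 9: [-7, 2, -21]
step 10: [-7, -42]
step 11: [294]
step 12: [294, -7]
step 13: [294, -7, 0]
step 14: [294, -7]
step 15: [294, -7, -5]
The first disagreement with the log is at step 3, where the value should be top = -7.

step 3, top = -7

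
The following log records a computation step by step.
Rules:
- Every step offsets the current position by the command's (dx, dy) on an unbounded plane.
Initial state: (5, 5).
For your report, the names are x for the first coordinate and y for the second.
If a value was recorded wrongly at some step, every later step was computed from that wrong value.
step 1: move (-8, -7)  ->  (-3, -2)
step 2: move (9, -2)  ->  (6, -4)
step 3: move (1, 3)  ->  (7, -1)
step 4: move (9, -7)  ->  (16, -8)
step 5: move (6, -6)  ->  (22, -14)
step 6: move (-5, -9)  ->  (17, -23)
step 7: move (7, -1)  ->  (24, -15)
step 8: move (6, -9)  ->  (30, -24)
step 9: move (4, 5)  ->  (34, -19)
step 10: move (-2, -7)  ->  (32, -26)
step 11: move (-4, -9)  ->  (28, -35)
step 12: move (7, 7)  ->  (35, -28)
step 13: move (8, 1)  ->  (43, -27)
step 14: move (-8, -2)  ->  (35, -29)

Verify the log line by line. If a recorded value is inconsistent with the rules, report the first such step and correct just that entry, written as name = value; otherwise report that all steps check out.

Step 1: x = 5 + (-8) = -3, y = 5 + (-7) = -2 — consistent with the log.
Step 2: x = -3 + (9) = 6, y = -2 + (-2) = -4 — matches.
Step 3: x = 6 + (1) = 7, y = -4 + (3) = -1 — consistent with the log.
Step 4: x = 7 + (9) = 16, y = -1 + (-7) = -8 — confirmed correct.
Step 5: x = 16 + (6) = 22, y = -8 + (-6) = -14 — matches.
Step 6: x = 22 + (-5) = 17, y = -14 + (-9) = -23 — confirmed correct.
Step 7: x = 17 + (7) = 24, y = -23 + (-1) = -24 — the recorded entry deviates here.
Conclusion: step 7 carries the first error; the entry should be y = -24.

step 7, y = -24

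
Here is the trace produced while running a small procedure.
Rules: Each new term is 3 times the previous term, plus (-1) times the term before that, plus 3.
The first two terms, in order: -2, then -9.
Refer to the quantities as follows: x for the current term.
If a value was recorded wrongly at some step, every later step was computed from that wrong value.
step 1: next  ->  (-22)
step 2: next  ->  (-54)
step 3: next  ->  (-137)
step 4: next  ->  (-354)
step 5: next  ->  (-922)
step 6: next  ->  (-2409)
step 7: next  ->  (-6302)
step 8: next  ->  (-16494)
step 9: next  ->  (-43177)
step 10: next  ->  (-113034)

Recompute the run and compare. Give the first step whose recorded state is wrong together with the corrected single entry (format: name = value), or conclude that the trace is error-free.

no error

1. x = 3*(-9) + (-1)*(-2) + (3) = -22 (verified)
2. x = 3*(-22) + (-1)*(-9) + (3) = -54 (agrees with the trace)
3. x = 3*(-54) + (-1)*(-22) + (3) = -137 (matches)
4. x = 3*(-137) + (-1)*(-54) + (3) = -354 (exactly as logged)
5. x = 3*(-354) + (-1)*(-137) + (3) = -922 (no discrepancy)
6. x = 3*(-922) + (-1)*(-354) + (3) = -2409 (exactly as logged)
7. x = 3*(-2409) + (-1)*(-922) + (3) = -6302 (exactly as logged)
8. x = 3*(-6302) + (-1)*(-2409) + (3) = -16494 (agrees with the trace)
9. x = 3*(-16494) + (-1)*(-6302) + (3) = -43177 (same as recorded)
10. x = 3*(-43177) + (-1)*(-16494) + (3) = -113034 (no discrepancy)
Each recorded entry agrees with the recomputation.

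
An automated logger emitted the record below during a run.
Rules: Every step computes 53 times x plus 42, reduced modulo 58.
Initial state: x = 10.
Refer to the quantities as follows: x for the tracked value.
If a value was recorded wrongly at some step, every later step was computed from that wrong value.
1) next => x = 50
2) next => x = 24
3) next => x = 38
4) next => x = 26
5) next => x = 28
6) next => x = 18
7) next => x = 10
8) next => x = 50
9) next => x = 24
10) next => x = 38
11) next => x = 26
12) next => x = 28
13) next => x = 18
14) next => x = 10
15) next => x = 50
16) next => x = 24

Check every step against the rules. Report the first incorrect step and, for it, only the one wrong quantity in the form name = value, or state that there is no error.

no error

Step 1: x = (53*10 + 42) mod 58 = 50 — consistent with the record.
Step 2: x = (53*50 + 42) mod 58 = 24 — agrees with the record.
Step 3: x = (53*24 + 42) mod 58 = 38 — consistent with the record.
Step 4: x = (53*38 + 42) mod 58 = 26 — agrees with the record.
Step 5: x = (53*26 + 42) mod 58 = 28 — consistent with the record.
Step 6: x = (53*28 + 42) mod 58 = 18 — no discrepancy.
Step 7: x = (53*18 + 42) mod 58 = 10 — no discrepancy.
Step 8: x = (53*10 + 42) mod 58 = 50 — agrees with the record.
Step 9: x = (53*50 + 42) mod 58 = 24 — agrees with the record.
Step 10: x = (53*24 + 42) mod 58 = 38 — matches.
Step 11: x = (53*38 + 42) mod 58 = 26 — matches.
Step 12: x = (53*26 + 42) mod 58 = 28 — consistent with the record.
Step 13: x = (53*28 + 42) mod 58 = 18 — confirmed correct.
Step 14: x = (53*18 + 42) mod 58 = 10 — confirmed correct.
Step 15: x = (53*10 + 42) mod 58 = 50 — checks out.
Step 16: x = (53*50 + 42) mod 58 = 24 — checks out.
Each recorded entry agrees with the recomputation.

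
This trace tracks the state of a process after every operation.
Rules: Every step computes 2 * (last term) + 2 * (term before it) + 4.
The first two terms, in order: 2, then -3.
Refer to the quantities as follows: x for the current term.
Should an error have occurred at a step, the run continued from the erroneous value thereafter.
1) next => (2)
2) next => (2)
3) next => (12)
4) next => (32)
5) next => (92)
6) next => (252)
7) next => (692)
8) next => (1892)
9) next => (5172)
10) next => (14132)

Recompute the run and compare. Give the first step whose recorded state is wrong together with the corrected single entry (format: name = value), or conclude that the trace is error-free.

1. x = 2*(-3) + (2)*(2) + (4) = 2 (checks out)
2. x = 2*(2) + (2)*(-3) + (4) = 2 (matches)
3. x = 2*(2) + (2)*(2) + (4) = 12 (consistent with the trace)
4. x = 2*(12) + (2)*(2) + (4) = 32 (confirmed correct)
5. x = 2*(32) + (2)*(12) + (4) = 92 (checks out)
6. x = 2*(92) + (2)*(32) + (4) = 252 (checks out)
7. x = 2*(252) + (2)*(92) + (4) = 692 (consistent with the trace)
8. x = 2*(692) + (2)*(252) + (4) = 1892 (agrees with the trace)
9. x = 2*(1892) + (2)*(692) + (4) = 5172 (confirmed correct)
10. x = 2*(5172) + (2)*(1892) + (4) = 14132 (in agreement)
Every step is consistent.

no error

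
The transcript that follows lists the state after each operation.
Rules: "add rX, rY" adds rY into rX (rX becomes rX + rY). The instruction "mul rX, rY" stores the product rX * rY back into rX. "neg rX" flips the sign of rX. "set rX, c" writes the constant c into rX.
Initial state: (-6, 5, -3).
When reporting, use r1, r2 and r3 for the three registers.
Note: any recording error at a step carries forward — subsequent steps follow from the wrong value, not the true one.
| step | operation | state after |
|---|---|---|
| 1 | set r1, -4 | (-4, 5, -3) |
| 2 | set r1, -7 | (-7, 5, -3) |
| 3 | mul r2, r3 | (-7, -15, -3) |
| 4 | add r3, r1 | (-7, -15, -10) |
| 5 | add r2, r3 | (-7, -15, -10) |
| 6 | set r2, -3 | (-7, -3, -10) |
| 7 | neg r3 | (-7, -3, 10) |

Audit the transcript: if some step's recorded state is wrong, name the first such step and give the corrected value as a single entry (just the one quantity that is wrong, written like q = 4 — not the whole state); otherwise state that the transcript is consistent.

step 5, r2 = -25

Recomputing the run from the initial state:
step 1: r1 = -4, r2 = 5, r3 = -3
step 2: r1 = -7, r2 = 5, r3 = -3
step 3: r1 = -7, r2 = -15, r3 = -3
step 4: r1 = -7, r2 = -15, r3 = -10
step 5: r1 = -7, r2 = -25, r3 = -10
step 6: r1 = -7, r2 = -3, r3 = -10
step 7: r1 = -7, r2 = -3, r3 = 10
The first disagreement with the transcript is at step 5, where the value should be r2 = -25.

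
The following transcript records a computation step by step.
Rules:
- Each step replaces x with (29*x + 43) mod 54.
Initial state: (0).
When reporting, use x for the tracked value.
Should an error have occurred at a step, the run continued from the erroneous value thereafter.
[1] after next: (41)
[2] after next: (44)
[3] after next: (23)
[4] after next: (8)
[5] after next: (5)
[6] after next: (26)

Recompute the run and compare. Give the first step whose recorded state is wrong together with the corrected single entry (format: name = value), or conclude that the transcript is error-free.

Recomputing the run from the initial state:
step 1: x = 43
step 2: x = 48
step 3: x = 31
step 4: x = 24
step 5: x = 37
step 6: x = 36
The first disagreement with the transcript is at step 1, where the value should be x = 43.

step 1, x = 43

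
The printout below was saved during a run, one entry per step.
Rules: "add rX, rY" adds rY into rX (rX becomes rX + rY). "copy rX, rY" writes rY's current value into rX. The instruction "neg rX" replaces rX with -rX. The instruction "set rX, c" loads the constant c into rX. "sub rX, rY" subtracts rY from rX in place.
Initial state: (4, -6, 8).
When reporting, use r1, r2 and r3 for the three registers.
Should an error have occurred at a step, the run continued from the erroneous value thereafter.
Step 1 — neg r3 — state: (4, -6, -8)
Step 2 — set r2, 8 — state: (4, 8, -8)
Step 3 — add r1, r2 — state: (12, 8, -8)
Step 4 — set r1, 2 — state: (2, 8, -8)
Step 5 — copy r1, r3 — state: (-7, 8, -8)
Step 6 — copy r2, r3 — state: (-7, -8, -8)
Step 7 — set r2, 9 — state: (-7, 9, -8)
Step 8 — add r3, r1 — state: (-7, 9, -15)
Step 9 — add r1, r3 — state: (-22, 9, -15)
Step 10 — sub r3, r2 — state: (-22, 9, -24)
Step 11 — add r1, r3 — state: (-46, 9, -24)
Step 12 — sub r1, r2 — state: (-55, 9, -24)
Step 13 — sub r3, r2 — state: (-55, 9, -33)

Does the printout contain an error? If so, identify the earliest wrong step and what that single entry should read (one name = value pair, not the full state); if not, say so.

Step 1: r3 = -(8) = -8 — agrees with the printout.
Step 2: r2 = 8 — verified.
Step 3: r1 = 4 + 8 = 12 — checks out.
Step 4: r1 = 2 — consistent with the printout.
Step 5: r1 = -8 — this is not what the printout shows.
The audit stops at step 5: the recorded entry is wrong and should be r1 = -8.

step 5, r1 = -8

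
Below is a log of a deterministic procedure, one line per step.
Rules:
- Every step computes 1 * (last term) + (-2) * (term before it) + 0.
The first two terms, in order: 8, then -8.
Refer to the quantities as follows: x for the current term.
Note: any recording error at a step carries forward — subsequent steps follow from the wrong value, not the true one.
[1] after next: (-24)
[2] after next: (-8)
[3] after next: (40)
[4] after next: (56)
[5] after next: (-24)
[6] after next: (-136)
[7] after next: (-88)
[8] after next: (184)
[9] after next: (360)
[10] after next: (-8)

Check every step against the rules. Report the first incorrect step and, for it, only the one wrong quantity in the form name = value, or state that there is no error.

no error

Recomputing the run from the initial state:
step 1: x = -24
step 2: x = -8
step 3: x = 40
step 4: x = 56
step 5: x = -24
step 6: x = -136
step 7: x = -88
step 8: x = 184
step 9: x = 360
step 10: x = -8
This matches the log at every step.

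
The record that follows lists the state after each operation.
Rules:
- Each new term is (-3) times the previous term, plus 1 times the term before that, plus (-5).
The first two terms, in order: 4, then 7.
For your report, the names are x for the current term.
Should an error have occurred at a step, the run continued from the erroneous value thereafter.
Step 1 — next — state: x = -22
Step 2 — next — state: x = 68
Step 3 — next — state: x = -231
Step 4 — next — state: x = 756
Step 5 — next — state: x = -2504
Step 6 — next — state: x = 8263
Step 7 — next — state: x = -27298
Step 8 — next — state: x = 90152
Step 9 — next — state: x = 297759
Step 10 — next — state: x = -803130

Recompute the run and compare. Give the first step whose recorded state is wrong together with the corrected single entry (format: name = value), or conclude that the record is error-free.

1. x = -3*(7) + (1)*(4) + (-5) = -22 (no discrepancy)
2. x = -3*(-22) + (1)*(7) + (-5) = 68 (no discrepancy)
3. x = -3*(68) + (1)*(-22) + (-5) = -231 (matches)
4. x = -3*(-231) + (1)*(68) + (-5) = 756 (no discrepancy)
5. x = -3*(756) + (1)*(-231) + (-5) = -2504 (confirmed correct)
6. x = -3*(-2504) + (1)*(756) + (-5) = 8263 (agrees with the record)
7. x = -3*(8263) + (1)*(-2504) + (-5) = -27298 (agrees with the record)
8. x = -3*(-27298) + (1)*(8263) + (-5) = 90152 (exactly as logged)
9. x = -3*(90152) + (1)*(-27298) + (-5) = -297759 (not what was recorded)
First incorrect step: 9; the correct value is x = -297759.

step 9, x = -297759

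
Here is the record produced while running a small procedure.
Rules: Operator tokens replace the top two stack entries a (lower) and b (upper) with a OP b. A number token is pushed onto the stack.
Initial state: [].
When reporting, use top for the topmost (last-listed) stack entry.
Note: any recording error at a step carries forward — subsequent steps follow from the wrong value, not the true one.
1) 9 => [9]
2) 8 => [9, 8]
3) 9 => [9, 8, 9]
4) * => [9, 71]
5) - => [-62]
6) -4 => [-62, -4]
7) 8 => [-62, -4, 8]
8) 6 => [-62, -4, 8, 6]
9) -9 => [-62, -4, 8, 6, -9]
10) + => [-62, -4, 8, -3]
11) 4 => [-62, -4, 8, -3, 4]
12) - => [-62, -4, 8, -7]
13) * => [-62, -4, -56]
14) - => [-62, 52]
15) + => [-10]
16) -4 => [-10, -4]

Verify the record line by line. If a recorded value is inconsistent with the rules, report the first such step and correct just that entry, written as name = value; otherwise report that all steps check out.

step 4, top = 72

Recomputing the run from the initial state:
step 1: [9]
step 2: [9, 8]
step 3: [9, 8, 9]
step 4: [9, 72]
step 5: [-63]
step 6: [-63, -4]
step 7: [-63, -4, 8]
step 8: [-63, -4, 8, 6]
step 9: [-63, -4, 8, 6, -9]
step 10: [-63, -4, 8, -3]
step 11: [-63, -4, 8, -3, 4]
step 12: [-63, -4, 8, -7]
step 13: [-63, -4, -56]
step 14: [-63, 52]
step 15: [-11]
step 16: [-11, -4]
The first disagreement with the record is at step 4, where the value should be top = 72.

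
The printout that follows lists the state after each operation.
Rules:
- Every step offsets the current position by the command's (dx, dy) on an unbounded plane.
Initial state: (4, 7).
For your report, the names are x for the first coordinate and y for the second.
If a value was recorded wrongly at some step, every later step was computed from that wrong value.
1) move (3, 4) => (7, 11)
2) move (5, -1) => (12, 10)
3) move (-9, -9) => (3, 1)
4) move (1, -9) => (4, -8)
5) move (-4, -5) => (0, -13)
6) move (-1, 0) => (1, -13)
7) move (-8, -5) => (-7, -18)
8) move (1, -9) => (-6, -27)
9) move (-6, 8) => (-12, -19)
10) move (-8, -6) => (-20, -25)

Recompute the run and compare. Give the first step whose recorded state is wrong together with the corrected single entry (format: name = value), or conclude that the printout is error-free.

Recomputing the run from the initial state:
step 1: x = 7, y = 11
step 2: x = 12, y = 10
step 3: x = 3, y = 1
step 4: x = 4, y = -8
step 5: x = 0, y = -13
step 6: x = -1, y = -13
step 7: x = -9, y = -18
step 8: x = -8, y = -27
step 9: x = -14, y = -19
step 10: x = -22, y = -25
The first disagreement with the printout is at step 6, where the value should be x = -1.

step 6, x = -1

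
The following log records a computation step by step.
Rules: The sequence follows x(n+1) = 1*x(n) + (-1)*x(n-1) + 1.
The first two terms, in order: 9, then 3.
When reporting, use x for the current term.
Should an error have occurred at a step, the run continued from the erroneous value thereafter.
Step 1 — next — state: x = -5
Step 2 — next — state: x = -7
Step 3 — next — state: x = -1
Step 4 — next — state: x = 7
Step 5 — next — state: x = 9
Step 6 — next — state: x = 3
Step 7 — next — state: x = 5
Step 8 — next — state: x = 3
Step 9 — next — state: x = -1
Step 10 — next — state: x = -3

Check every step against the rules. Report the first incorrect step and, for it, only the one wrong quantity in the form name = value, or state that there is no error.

step 7, x = -5

Recomputing the run from the initial state:
step 1: x = -5
step 2: x = -7
step 3: x = -1
step 4: x = 7
step 5: x = 9
step 6: x = 3
step 7: x = -5
step 8: x = -7
step 9: x = -1
step 10: x = 7
The first disagreement with the log is at step 7, where the value should be x = -5.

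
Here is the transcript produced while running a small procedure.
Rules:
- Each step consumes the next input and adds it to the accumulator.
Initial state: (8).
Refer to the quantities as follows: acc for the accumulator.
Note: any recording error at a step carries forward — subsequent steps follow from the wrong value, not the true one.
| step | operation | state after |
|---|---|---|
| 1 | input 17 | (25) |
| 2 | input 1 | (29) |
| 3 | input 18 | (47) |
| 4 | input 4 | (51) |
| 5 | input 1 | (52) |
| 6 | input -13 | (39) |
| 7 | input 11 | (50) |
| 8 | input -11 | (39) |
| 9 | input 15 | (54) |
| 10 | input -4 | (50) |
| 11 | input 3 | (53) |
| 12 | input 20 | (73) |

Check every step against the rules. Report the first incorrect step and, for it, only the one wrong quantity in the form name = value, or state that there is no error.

step 2, acc = 26

Recomputing the run from the initial state:
step 1: acc = 25
step 2: acc = 26
step 3: acc = 44
step 4: acc = 48
step 5: acc = 49
step 6: acc = 36
step 7: acc = 47
step 8: acc = 36
step 9: acc = 51
step 10: acc = 47
step 11: acc = 50
step 12: acc = 70
The first disagreement with the transcript is at step 2, where the value should be acc = 26.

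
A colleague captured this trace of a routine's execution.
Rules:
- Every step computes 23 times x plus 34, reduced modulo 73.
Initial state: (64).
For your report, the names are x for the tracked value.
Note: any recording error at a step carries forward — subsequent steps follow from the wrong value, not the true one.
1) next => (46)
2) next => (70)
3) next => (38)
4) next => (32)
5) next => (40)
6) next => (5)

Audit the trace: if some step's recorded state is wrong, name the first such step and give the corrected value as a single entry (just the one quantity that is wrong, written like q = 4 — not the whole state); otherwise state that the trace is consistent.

Recomputing the run from the initial state:
step 1: x = 46
step 2: x = 70
step 3: x = 38
step 4: x = 32
step 5: x = 40
step 6: x = 5
This matches the trace at every step.

no error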